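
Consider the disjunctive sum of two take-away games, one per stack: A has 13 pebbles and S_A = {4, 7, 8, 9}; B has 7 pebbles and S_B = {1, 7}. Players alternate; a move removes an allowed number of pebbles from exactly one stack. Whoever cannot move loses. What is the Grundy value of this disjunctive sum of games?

Stack A, S = {4, 7, 8, 9}:
G(0) = 0
G(1) = mex{} = 0
G(2) = mex{} = 0
G(3) = mex{} = 0
G(4) = mex{0} = 1
G(5) = mex{0} = 1
G(6) = mex{0} = 1
G(7) = mex{0,0} = 1
G(8) = mex{1,0,0} = 2
G(9) = mex{1,0,0,0} = 2
G(10) = mex{1,0,0,0} = 2
G(11) = mex{1,1,0,0} = 2
G(12) = mex{2,1,1,0} = 3
G(13) = mex{2,1,1,1} = 0
G_A(13) = 0.
Stack B, S = {1, 7}:
n : 0 1 2 3 4 5 6 7
G : 0 1 0 1 0 1 0 1
G_B(7) = 1.
Combined Grundy value = 0 ⊕ 1 = 1.

1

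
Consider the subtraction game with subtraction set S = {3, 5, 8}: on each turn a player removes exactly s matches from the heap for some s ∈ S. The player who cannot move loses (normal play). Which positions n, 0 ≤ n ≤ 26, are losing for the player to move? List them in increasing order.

0, 1, 2, 11, 12, 13, 22, 23, 24

G(0) = 0
G(1) = mex{} = 0
G(2) = mex{} = 0
G(3) = mex{0} = 1
G(4) = mex{0} = 1
G(5) = mex{0,0} = 1
G(6) = mex{1,0} = 2
G(7) = mex{1,0} = 2
G(8) = mex{1,1,0} = 2
G(9) = mex{2,1,0} = 3
G(10) = mex{2,1,0} = 3
G(11) = mex{2,2,1} = 0
G(12) = mex{3,2,1} = 0
G(13) = mex{3,2,1} = 0
G(14) = mex{0,3,2} = 1
G(15) = mex{0,3,2} = 1
G(16) = mex{0,0,2} = 1
G(17) = mex{1,0,3} = 2
G(18) = mex{1,0,3} = 2
G(19) = mex{1,1,0} = 2
G(20) = mex{2,1,0} = 3
G(21) = mex{2,1,0} = 3
G(22) = mex{2,2,1} = 0
G(23) = mex{3,2,1} = 0
G(24) = mex{3,2,1} = 0
G(25) = mex{0,3,2} = 1
G(26) = mex{0,3,2} = 1
P-positions are exactly the n with G(n) = 0.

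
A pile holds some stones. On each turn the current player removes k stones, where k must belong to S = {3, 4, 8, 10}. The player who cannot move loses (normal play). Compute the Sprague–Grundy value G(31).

0

G(0) = 0
G(1) = mex{} = 0
G(2) = mex{} = 0
G(3) = mex{0} = 1
G(4) = mex{0,0} = 1
G(5) = mex{0,0} = 1
G(6) = mex{1,0} = 2
G(7) = mex{1,1} = 0
G(8) = mex{1,1,0} = 2
G(9) = mex{2,1,0} = 3
G(10) = mex{0,2,0,0} = 1
G(11) = mex{2,0,1,0} = 3
G(12) = mex{3,2,1,0} = 4
G(13) = mex{1,3,1,1} = 0
G(14) = mex{3,1,2,1} = 0
G(15) = mex{4,3,0,1} = 2
G(16) = mex{0,4,2,2} = 1
G(17) = mex{0,0,3,0} = 1
G(18) = mex{2,0,1,2} = 3
G(19) = mex{1,2,3,3} = 0
G(20) = mex{1,1,4,1} = 0
G(21) = mex{3,1,0,3} = 2
G(22) = mex{0,3,0,4} = 1
G(23) = mex{0,0,2,0} = 1
G(24) = mex{2,0,1,0} = 3
G(25) = mex{1,2,1,2} = 0
G(26) = mex{1,1,3,1} = 0
G(27) = mex{3,1,0,1} = 2
G(28) = mex{0,3,0,3} = 1
G(29) = mex{0,0,2,0} = 1
G(30) = mex{2,0,1,0} = 3
G(31) = mex{1,2,1,2} = 0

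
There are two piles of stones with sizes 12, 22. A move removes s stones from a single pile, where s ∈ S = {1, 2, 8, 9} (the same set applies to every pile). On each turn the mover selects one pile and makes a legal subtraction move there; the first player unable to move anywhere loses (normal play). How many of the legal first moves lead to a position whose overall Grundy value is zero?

0

All piles use S = {1, 2, 8, 9}:
G(0) = 0
G(1) = mex{0} = 1
G(2) = mex{1,0} = 2
G(3) = mex{2,1} = 0
G(4) = mex{0,2} = 1
G(5) = mex{1,0} = 2
G(6) = mex{2,1} = 0
G(7) = mex{0,2} = 1
G(8) = mex{1,0,0} = 2
G(9) = mex{2,1,1,0} = 3
G(10) = mex{3,2,2,1} = 0
G(11) = mex{0,3,0,2} = 1
G(12) = mex{1,0,1,0} = 2
G(13) = mex{2,1,2,1} = 0
G(14) = mex{0,2,0,2} = 1
G(15) = mex{1,0,1,0} = 2
G(16) = mex{2,1,2,1} = 0
G(17) = mex{0,2,3,2} = 1
G(18) = mex{1,0,0,3} = 2
G(19) = mex{2,1,1,0} = 3
G(20) = mex{3,2,2,1} = 0
G(21) = mex{0,3,0,2} = 1
G(22) = mex{1,0,1,0} = 2
Pile A: G(12) = 2.
Pile B: G(22) = 2.
Combined Grundy value = 2 ⊕ 2 = 0.
A winning move leaves total XOR = 0, i.e. changes one component's Grundy value g to g ⊕ X where X is the current total.
Pile A: target g' = 2⊕0 = 2, but every legal move changes the Grundy value (mex property), so 0 moves.
Pile B: target g' = 2⊕0 = 2, but every legal move changes the Grundy value (mex property), so 0 moves.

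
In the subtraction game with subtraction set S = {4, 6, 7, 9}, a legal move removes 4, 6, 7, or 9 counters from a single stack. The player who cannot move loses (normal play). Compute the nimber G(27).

G(0) = 0
G(1) = mex{} = 0
G(2) = mex{} = 0
G(3) = mex{} = 0
G(4) = mex{0} = 1
G(5) = mex{0} = 1
G(6) = mex{0,0} = 1
G(7) = mex{0,0,0} = 1
G(8) = mex{1,0,0} = 2
G(9) = mex{1,0,0,0} = 2
G(10) = mex{1,1,0,0} = 2
G(11) = mex{1,1,1,0} = 2
G(12) = mex{2,1,1,0} = 3
G(13) = mex{2,1,1,1} = 0
G(14) = mex{2,2,1,1} = 0
G(15) = mex{2,2,2,1} = 0
G(16) = mex{3,2,2,1} = 0
G(17) = mex{0,2,2,2} = 1
G(18) = mex{0,3,2,2} = 1
G(19) = mex{0,0,3,2} = 1
G(20) = mex{0,0,0,2} = 1
G(21) = mex{1,0,0,3} = 2
G(22) = mex{1,0,0,0} = 2
G(23) = mex{1,1,0,0} = 2
G(24) = mex{1,1,1,0} = 2
G(25) = mex{2,1,1,0} = 3
G(26) = mex{2,1,1,1} = 0
G(27) = mex{2,2,1,1} = 0

0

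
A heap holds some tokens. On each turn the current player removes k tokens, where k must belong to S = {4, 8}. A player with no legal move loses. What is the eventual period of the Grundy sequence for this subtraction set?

G(0) = 0
G(1) = mex{} = 0
G(2) = mex{} = 0
G(3) = mex{} = 0
G(4) = mex{0} = 1
G(5) = mex{0} = 1
G(6) = mex{0} = 1
G(7) = mex{0} = 1
G(8) = mex{1,0} = 2
G(9) = mex{1,0} = 2
G(10) = mex{1,0} = 2
G(11) = mex{1,0} = 2
G(12) = mex{2,1} = 0
G(13) = mex{2,1} = 0
G(14) = mex{2,1} = 0
G(15) = mex{2,1} = 0
G(16) = mex{0,2} = 1
G(17) = mex{0,2} = 1
G(18) = mex{0,2} = 1
G(19) = mex{0,2} = 1
G(20) = mex{1,0} = 2
G(21) = mex{1,0} = 2
G(22) = mex{1,0} = 2
G(23) = mex{1,0} = 2
G(24) = mex{2,1} = 0
G(25) = mex{2,1} = 0
G(n+12) = G(n) holds for n = 0,…,7 (a full window of length max(S) = 8), so the sequence is purely periodic with period 12.

12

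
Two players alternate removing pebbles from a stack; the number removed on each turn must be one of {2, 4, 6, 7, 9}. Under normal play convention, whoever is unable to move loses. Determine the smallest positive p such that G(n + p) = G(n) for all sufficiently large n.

11

G(0) = 0
G(1) = mex{} = 0
G(2) = mex{0} = 1
G(3) = mex{0} = 1
G(4) = mex{1,0} = 2
G(5) = mex{1,0} = 2
G(6) = mex{2,1,0} = 3
G(7) = mex{2,1,0,0} = 3
G(8) = mex{3,2,1,0} = 4
G(9) = mex{3,2,1,1,0} = 4
G(10) = mex{4,3,2,1,0} = 5
G(11) = mex{4,3,2,2,1} = 0
G(12) = mex{5,4,3,2,1} = 0
G(13) = mex{0,4,3,3,2} = 1
G(14) = mex{0,5,4,3,2} = 1
G(15) = mex{1,0,4,4,3} = 2
G(16) = mex{1,0,5,4,3} = 2
G(17) = mex{2,1,0,5,4} = 3
G(18) = mex{2,1,0,0,4} = 3
G(19) = mex{3,2,1,0,5} = 4
G(20) = mex{3,2,1,1,0} = 4
G(21) = mex{4,3,2,1,0} = 5
G(22) = mex{4,3,2,2,1} = 0
G(23) = mex{5,4,3,2,1} = 0
G(n+11) = G(n) holds for n = 0,…,8 (a full window of length max(S) = 9), so the sequence is purely periodic with period 11.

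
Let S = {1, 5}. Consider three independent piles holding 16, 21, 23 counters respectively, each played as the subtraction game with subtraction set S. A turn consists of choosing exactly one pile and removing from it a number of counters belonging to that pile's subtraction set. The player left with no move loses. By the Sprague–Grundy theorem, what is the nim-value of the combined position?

0

All piles use S = {1, 5}:
n :  0  1  2  3  4  5  6  7  8  9 10 11 12 13 14 15 16 17 18 19 20 21 22 23
G :  0  1  0  1  0  1  0  1  0  1  0  1  0  1  0  1  0  1  0  1  0  1  0  1
Pile A: G(16) = 0.
Pile B: G(21) = 1.
Pile C: G(23) = 1.
Combined Grundy value = 0 ⊕ 1 ⊕ 1 = 0.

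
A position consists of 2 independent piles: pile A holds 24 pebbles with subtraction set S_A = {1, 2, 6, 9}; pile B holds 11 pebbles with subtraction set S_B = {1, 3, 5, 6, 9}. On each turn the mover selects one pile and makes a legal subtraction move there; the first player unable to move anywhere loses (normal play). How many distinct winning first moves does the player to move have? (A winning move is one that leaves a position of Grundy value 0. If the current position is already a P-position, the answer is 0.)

Pile A, S = {1, 2, 6, 9}:
n :  0  1  2  3  4  5  6  7  8  9 10 11 12 13 14 15 16 17 18 19 20 21 22 23 24
G :  0  1  2  0  1  2  3  0  1  2  0  1  2  3  0  1  2  0  1  2  3  0  1  2  0
G_A(24) = 0.
Pile B, S = {1, 3, 5, 6, 9}:
G(0) = 0
G(1) = mex{0} = 1
G(2) = mex{1} = 0
G(3) = mex{0,0} = 1
G(4) = mex{1,1} = 0
G(5) = mex{0,0,0} = 1
G(6) = mex{1,1,1,0} = 2
G(7) = mex{2,0,0,1} = 3
G(8) = mex{3,1,1,0} = 2
G(9) = mex{2,2,0,1,0} = 3
G(10) = mex{3,3,1,0,1} = 2
G(11) = mex{2,2,2,1,0} = 3
G_B(11) = 3.
Combined Grundy value = 0 ⊕ 3 = 3.
A winning move leaves total XOR = 0, i.e. changes one component's Grundy value g to g ⊕ X where X is the current total.
Pile A: need g' = 0⊕3 = 3. Options: 24−1→G=2, 24−2→G=1, 24−6→G=1, 24−9→G=1. Hits: 0.
Pile B: need g' = 3⊕3 = 0. Options: 11−1→G=2, 11−3→G=2, 11−5→G=2, 11−6→G=1, 11−9→G=0. Hits: 1.

1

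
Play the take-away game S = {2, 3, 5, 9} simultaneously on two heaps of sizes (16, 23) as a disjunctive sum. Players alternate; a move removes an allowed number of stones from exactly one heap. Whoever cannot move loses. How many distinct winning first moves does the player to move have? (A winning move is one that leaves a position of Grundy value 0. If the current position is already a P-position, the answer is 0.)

0

All heaps use S = {2, 3, 5, 9}:
G(0) = 0
G(1) = mex{} = 0
G(2) = mex{0} = 1
G(3) = mex{0,0} = 1
G(4) = mex{1,0} = 2
G(5) = mex{1,1,0} = 2
G(6) = mex{2,1,0} = 3
G(7) = mex{2,2,1} = 0
G(8) = mex{3,2,1} = 0
G(9) = mex{0,3,2,0} = 1
G(10) = mex{0,0,2,0} = 1
G(11) = mex{1,0,3,1} = 2
G(12) = mex{1,1,0,1} = 2
G(13) = mex{2,1,0,2} = 3
G(14) = mex{2,2,1,2} = 0
G(15) = mex{3,2,1,3} = 0
G(16) = mex{0,3,2,0} = 1
G(17) = mex{0,0,2,0} = 1
G(18) = mex{1,0,3,1} = 2
G(19) = mex{1,1,0,1} = 2
G(20) = mex{2,1,0,2} = 3
G(21) = mex{2,2,1,2} = 0
G(22) = mex{3,2,1,3} = 0
G(23) = mex{0,3,2,0} = 1
Heap A: G(16) = 1.
Heap B: G(23) = 1.
Combined Grundy value = 1 ⊕ 1 = 0.
A winning move leaves total XOR = 0, i.e. changes one component's Grundy value g to g ⊕ X where X is the current total.
Heap A: target g' = 1⊕0 = 1, but every legal move changes the Grundy value (mex property), so 0 moves.
Heap B: target g' = 1⊕0 = 1, but every legal move changes the Grundy value (mex property), so 0 moves.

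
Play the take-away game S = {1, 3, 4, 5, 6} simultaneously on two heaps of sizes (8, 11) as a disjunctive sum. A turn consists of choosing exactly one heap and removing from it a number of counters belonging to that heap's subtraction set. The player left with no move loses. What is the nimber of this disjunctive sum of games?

All heaps use S = {1, 3, 4, 5, 6}:
n :  0  1  2  3  4  5  6  7  8  9 10 11
G :  0  1  0  1  2  3  2  3  4  0  1  0
Heap A: G(8) = 4.
Heap B: G(11) = 0.
Combined Grundy value = 4 ⊕ 0 = 4.

4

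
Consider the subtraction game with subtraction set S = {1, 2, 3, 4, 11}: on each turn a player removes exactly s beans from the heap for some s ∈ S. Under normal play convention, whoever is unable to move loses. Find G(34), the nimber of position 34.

n :  0  1  2  3  4  5  6  7  8  9 10 11 12 13 14 15 16 17 18 19 20 21 22 23 24 25 26 27 28 29 30 31 32 33 34
G :  0  1  2  3  4  0  1  2  3  4  0  1  2  3  4  0  1  2  3  4  0  1  2  3  4  0  1  2  3  4  0  1  2  3  4

4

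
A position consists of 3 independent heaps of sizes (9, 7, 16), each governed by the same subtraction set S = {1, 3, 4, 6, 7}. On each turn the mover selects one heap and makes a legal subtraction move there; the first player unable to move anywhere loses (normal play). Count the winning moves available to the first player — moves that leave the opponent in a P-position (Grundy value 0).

1

All heaps use S = {1, 3, 4, 6, 7}:
n :  0  1  2  3  4  5  6  7  8  9 10 11 12 13 14 15 16
G :  0  1  0  1  2  3  2  3  4  5  0  1  0  1  2  3  2
Heap A: G(9) = 5.
Heap B: G(7) = 3.
Heap C: G(16) = 2.
Combined Grundy value = 5 ⊕ 3 ⊕ 2 = 4.
A winning move leaves total XOR = 0, i.e. changes one component's Grundy value g to g ⊕ X where X is the current total.
Heap A: need g' = 5⊕4 = 1. Options: 9−1→G=4, 9−3→G=2, 9−4→G=3, 9−6→G=1, 9−7→G=0. Hits: 1.
Heap B: need g' = 3⊕4 = 7. Options: 7−1→G=2, 7−3→G=2, 7−4→G=1, 7−6→G=1, 7−7→G=0. Hits: 0.
Heap C: need g' = 2⊕4 = 6. Options: 16−1→G=3, 16−3→G=1, 16−4→G=0, 16−6→G=0, 16−7→G=5. Hits: 0.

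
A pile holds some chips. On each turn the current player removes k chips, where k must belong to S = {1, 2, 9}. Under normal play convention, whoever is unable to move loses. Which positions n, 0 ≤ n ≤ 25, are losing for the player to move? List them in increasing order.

0, 3, 6, 10, 13, 16, 20, 23

n :  0  1  2  3  4  5  6  7  8  9 10 11 12 13 14 15 16 17 18 19 20 21 22 23 24 25
G :  0  1  2  0  1  2  0  1  2  3  0  1  2  0  1  2  0  1  2  3  0  1  2  0  1  2
P-positions are exactly the n with G(n) = 0.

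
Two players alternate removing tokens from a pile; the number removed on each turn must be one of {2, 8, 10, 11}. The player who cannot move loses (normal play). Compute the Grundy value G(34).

0

G(0) = 0
G(1) = mex{} = 0
G(2) = mex{0} = 1
G(3) = mex{0} = 1
G(4) = mex{1} = 0
G(5) = mex{1} = 0
G(6) = mex{0} = 1
G(7) = mex{0} = 1
G(8) = mex{1,0} = 2
G(9) = mex{1,0} = 2
G(10) = mex{2,1,0} = 3
G(11) = mex{2,1,0,0} = 3
G(12) = mex{3,0,1,0} = 2
G(13) = mex{3,0,1,1} = 2
G(14) = mex{2,1,0,1} = 3
G(15) = mex{2,1,0,0} = 3
G(16) = mex{3,2,1,0} = 4
G(17) = mex{3,2,1,1} = 0
G(18) = mex{4,3,2,1} = 0
G(19) = mex{0,3,2,2} = 1
G(20) = mex{0,2,3,2} = 1
G(21) = mex{1,2,3,3} = 0
G(22) = mex{1,3,2,3} = 0
G(23) = mex{0,3,2,2} = 1
G(24) = mex{0,4,3,2} = 1
G(25) = mex{1,0,3,3} = 2
G(26) = mex{1,0,4,3} = 2
G(27) = mex{2,1,0,4} = 3
G(28) = mex{2,1,0,0} = 3
G(29) = mex{3,0,1,0} = 2
G(30) = mex{3,0,1,1} = 2
G(31) = mex{2,1,0,1} = 3
G(32) = mex{2,1,0,0} = 3
G(33) = mex{3,2,1,0} = 4
G(34) = mex{3,2,1,1} = 0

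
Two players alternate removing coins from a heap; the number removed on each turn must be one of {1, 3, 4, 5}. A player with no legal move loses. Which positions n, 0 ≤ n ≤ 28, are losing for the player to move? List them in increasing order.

n :  0  1  2  3  4  5  6  7  8  9 10 11 12 13 14 15 16 17 18 19 20 21 22 23 24 25 26 27 28
G :  0  1  0  1  2  3  2  3  0  1  0  1  2  3  2  3  0  1  0  1  2  3  2  3  0  1  0  1  2
P-positions are exactly the n with G(n) = 0.

0, 2, 8, 10, 16, 18, 24, 26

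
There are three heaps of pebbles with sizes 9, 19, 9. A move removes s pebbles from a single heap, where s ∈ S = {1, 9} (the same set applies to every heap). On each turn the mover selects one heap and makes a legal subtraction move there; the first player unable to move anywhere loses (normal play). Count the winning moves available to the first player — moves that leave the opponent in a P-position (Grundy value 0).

6

All heaps use S = {1, 9}:
G(0) = 0
G(1) = mex{0} = 1
G(2) = mex{1} = 0
G(3) = mex{0} = 1
G(4) = mex{1} = 0
G(5) = mex{0} = 1
G(6) = mex{1} = 0
G(7) = mex{0} = 1
G(8) = mex{1} = 0
G(9) = mex{0,0} = 1
G(10) = mex{1,1} = 0
G(11) = mex{0,0} = 1
G(12) = mex{1,1} = 0
G(13) = mex{0,0} = 1
G(14) = mex{1,1} = 0
G(15) = mex{0,0} = 1
G(16) = mex{1,1} = 0
G(17) = mex{0,0} = 1
G(18) = mex{1,1} = 0
G(19) = mex{0,0} = 1
Heap A: G(9) = 1.
Heap B: G(19) = 1.
Heap C: G(9) = 1.
Combined Grundy value = 1 ⊕ 1 ⊕ 1 = 1.
A winning move leaves total XOR = 0, i.e. changes one component's Grundy value g to g ⊕ X where X is the current total.
Heap A: need g' = 1⊕1 = 0. Options: 9−1→G=0, 9−9→G=0. Hits: 2.
Heap B: need g' = 1⊕1 = 0. Options: 19−1→G=0, 19−9→G=0. Hits: 2.
Heap C: need g' = 1⊕1 = 0. Options: 9−1→G=0, 9−9→G=0. Hits: 2.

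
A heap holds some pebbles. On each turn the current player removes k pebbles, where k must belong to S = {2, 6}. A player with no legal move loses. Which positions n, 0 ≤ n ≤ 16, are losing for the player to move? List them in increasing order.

n :  0  1  2  3  4  5  6  7  8  9 10 11 12 13 14 15 16
G :  0  0  1  1  0  0  1  1  0  0  1  1  0  0  1  1  0
P-positions are exactly the n with G(n) = 0.

0, 1, 4, 5, 8, 9, 12, 13, 16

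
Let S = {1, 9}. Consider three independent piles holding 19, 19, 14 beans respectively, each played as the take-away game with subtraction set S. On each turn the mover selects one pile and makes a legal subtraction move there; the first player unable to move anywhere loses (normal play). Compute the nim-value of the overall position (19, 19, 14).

0

All piles use S = {1, 9}:
n :  0  1  2  3  4  5  6  7  8  9 10 11 12 13 14 15 16 17 18 19
G :  0  1  0  1  0  1  0  1  0  1  0  1  0  1  0  1  0  1  0  1
Pile A: G(19) = 1.
Pile B: G(19) = 1.
Pile C: G(14) = 0.
Combined Grundy value = 1 ⊕ 1 ⊕ 0 = 0.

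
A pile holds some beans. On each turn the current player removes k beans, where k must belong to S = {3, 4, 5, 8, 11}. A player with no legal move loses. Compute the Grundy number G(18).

1

G(0) = 0
G(1) = mex{} = 0
G(2) = mex{} = 0
G(3) = mex{0} = 1
G(4) = mex{0,0} = 1
G(5) = mex{0,0,0} = 1
G(6) = mex{1,0,0} = 2
G(7) = mex{1,1,0} = 2
G(8) = mex{1,1,1,0} = 2
G(9) = mex{2,1,1,0} = 3
G(10) = mex{2,2,1,0} = 3
G(11) = mex{2,2,2,1,0} = 3
G(12) = mex{3,2,2,1,0} = 4
G(13) = mex{3,3,2,1,0} = 4
G(14) = mex{3,3,3,2,1} = 0
G(15) = mex{4,3,3,2,1} = 0
G(16) = mex{4,4,3,2,1} = 0
G(17) = mex{0,4,4,3,2} = 1
G(18) = mex{0,0,4,3,2} = 1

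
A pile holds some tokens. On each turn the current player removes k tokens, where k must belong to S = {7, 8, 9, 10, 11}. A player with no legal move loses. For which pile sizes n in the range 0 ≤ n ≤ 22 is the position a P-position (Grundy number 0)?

0, 1, 2, 3, 4, 5, 6, 18, 19, 20, 21, 22

G(0) = 0
G(1) = mex{} = 0
G(2) = mex{} = 0
G(3) = mex{} = 0
G(4) = mex{} = 0
G(5) = mex{} = 0
G(6) = mex{} = 0
G(7) = mex{0} = 1
G(8) = mex{0,0} = 1
G(9) = mex{0,0,0} = 1
G(10) = mex{0,0,0,0} = 1
G(11) = mex{0,0,0,0,0} = 1
G(12) = mex{0,0,0,0,0} = 1
G(13) = mex{0,0,0,0,0} = 1
G(14) = mex{1,0,0,0,0} = 2
G(15) = mex{1,1,0,0,0} = 2
G(16) = mex{1,1,1,0,0} = 2
G(17) = mex{1,1,1,1,0} = 2
G(18) = mex{1,1,1,1,1} = 0
G(19) = mex{1,1,1,1,1} = 0
G(20) = mex{1,1,1,1,1} = 0
G(21) = mex{2,1,1,1,1} = 0
G(22) = mex{2,2,1,1,1} = 0
P-positions are exactly the n with G(n) = 0.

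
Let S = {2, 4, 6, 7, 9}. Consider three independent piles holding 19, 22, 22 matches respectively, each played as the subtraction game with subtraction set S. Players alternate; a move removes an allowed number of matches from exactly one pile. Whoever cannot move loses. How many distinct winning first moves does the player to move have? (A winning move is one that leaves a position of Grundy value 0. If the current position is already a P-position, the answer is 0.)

All piles use S = {2, 4, 6, 7, 9}:
n :  0  1  2  3  4  5  6  7  8  9 10 11 12 13 14 15 16 17 18 19 20 21 22
G :  0  0  1  1  2  2  3  3  4  4  5  0  0  1  1  2  2  3  3  4  4  5  0
Pile A: G(19) = 4.
Pile B: G(22) = 0.
Pile C: G(22) = 0.
Combined Grundy value = 4 ⊕ 0 ⊕ 0 = 4.
A winning move leaves total XOR = 0, i.e. changes one component's Grundy value g to g ⊕ X where X is the current total.
Pile A: need g' = 4⊕4 = 0. Options: 19−2→G=3, 19−4→G=2, 19−6→G=1, 19−7→G=0, 19−9→G=5. Hits: 1.
Pile B: need g' = 0⊕4 = 4. Options: 22−2→G=4, 22−4→G=3, 22−6→G=2, 22−7→G=2, 22−9→G=1. Hits: 1.
Pile C: need g' = 0⊕4 = 4. Options: 22−2→G=4, 22−4→G=3, 22−6→G=2, 22−7→G=2, 22−9→G=1. Hits: 1.

3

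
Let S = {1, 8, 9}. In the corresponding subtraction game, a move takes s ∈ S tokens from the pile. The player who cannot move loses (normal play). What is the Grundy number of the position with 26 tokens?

2

n :  0  1  2  3  4  5  6  7  8  9 10 11 12 13 14 15 16 17 18 19 20 21 22 23 24 25 26
G :  0  1  0  1  0  1  0  1  2  3  2  3  2  3  2  3  0  1  0  1  0  1  0  1  2  3  2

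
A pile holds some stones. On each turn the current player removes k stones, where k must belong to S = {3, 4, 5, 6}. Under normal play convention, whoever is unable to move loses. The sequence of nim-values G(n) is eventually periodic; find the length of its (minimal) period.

9

n :  0  1  2  3  4  5  6  7  8  9 10 11 12 13 14 15 16 17 18 19
G :  0  0  0  1  1  1  2  2  2  0  0  0  1  1  1  2  2  2  0  0
G(n+9) = G(n) holds for n = 0,…,5 (a full window of length max(S) = 6), so the sequence is purely periodic with period 9.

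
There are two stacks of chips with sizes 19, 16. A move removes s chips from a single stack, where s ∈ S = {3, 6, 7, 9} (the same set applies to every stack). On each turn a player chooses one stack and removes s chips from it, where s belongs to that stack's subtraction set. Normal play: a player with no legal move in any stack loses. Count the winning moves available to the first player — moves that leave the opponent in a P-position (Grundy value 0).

2

All stacks use S = {3, 6, 7, 9}:
G(0) = 0
G(1) = mex{} = 0
G(2) = mex{} = 0
G(3) = mex{0} = 1
G(4) = mex{0} = 1
G(5) = mex{0} = 1
G(6) = mex{1,0} = 2
G(7) = mex{1,0,0} = 2
G(8) = mex{1,0,0} = 2
G(9) = mex{2,1,0,0} = 3
G(10) = mex{2,1,1,0} = 3
G(11) = mex{2,1,1,0} = 3
G(12) = mex{3,2,1,1} = 0
G(13) = mex{3,2,2,1} = 0
G(14) = mex{3,2,2,1} = 0
G(15) = mex{0,3,2,2} = 1
G(16) = mex{0,3,3,2} = 1
G(17) = mex{0,3,3,2} = 1
G(18) = mex{1,0,3,3} = 2
G(19) = mex{1,0,0,3} = 2
Stack A: G(19) = 2.
Stack B: G(16) = 1.
Combined Grundy value = 2 ⊕ 1 = 3.
A winning move leaves total XOR = 0, i.e. changes one component's Grundy value g to g ⊕ X where X is the current total.
Stack A: need g' = 2⊕3 = 1. Options: 19−3→G=1, 19−6→G=0, 19−7→G=0, 19−9→G=3. Hits: 1.
Stack B: need g' = 1⊕3 = 2. Options: 16−3→G=0, 16−6→G=3, 16−7→G=3, 16−9→G=2. Hits: 1.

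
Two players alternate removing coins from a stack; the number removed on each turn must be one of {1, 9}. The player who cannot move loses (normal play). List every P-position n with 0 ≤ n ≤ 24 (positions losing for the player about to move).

G(0) = 0
G(1) = mex{0} = 1
G(2) = mex{1} = 0
G(3) = mex{0} = 1
G(4) = mex{1} = 0
G(5) = mex{0} = 1
G(6) = mex{1} = 0
G(7) = mex{0} = 1
G(8) = mex{1} = 0
G(9) = mex{0,0} = 1
G(10) = mex{1,1} = 0
G(11) = mex{0,0} = 1
G(12) = mex{1,1} = 0
G(13) = mex{0,0} = 1
G(14) = mex{1,1} = 0
G(15) = mex{0,0} = 1
G(16) = mex{1,1} = 0
G(17) = mex{0,0} = 1
G(18) = mex{1,1} = 0
G(19) = mex{0,0} = 1
G(20) = mex{1,1} = 0
G(21) = mex{0,0} = 1
G(22) = mex{1,1} = 0
G(23) = mex{0,0} = 1
G(24) = mex{1,1} = 0
P-positions are exactly the n with G(n) = 0.

0, 2, 4, 6, 8, 10, 12, 14, 16, 18, 20, 22, 24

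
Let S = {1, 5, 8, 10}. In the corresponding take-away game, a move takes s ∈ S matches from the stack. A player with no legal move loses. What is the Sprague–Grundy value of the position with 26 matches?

0

n :  0  1  2  3  4  5  6  7  8  9 10 11 12 13 14 15 16 17 18 19 20 21 22 23 24 25 26
G :  0  1  0  1  0  1  0  1  2  3  2  3  2  0  1  0  1  0  1  0  1  2  3  2  3  2  0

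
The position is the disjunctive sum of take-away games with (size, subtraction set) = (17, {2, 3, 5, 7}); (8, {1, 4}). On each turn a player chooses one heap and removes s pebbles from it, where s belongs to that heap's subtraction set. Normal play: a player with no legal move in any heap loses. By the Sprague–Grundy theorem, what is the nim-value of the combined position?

Heap A, S = {2, 3, 5, 7}:
G(0) = 0
G(1) = mex{} = 0
G(2) = mex{0} = 1
G(3) = mex{0,0} = 1
G(4) = mex{1,0} = 2
G(5) = mex{1,1,0} = 2
G(6) = mex{2,1,0} = 3
G(7) = mex{2,2,1,0} = 3
G(8) = mex{3,2,1,0} = 4
G(9) = mex{3,3,2,1} = 0
G(10) = mex{4,3,2,1} = 0
G(11) = mex{0,4,3,2} = 1
G(12) = mex{0,0,3,2} = 1
G(13) = mex{1,0,4,3} = 2
G(14) = mex{1,1,0,3} = 2
G(15) = mex{2,1,0,4} = 3
G(16) = mex{2,2,1,0} = 3
G(17) = mex{3,2,1,0} = 4
G_A(17) = 4.
Heap B, S = {1, 4}:
n : 0 1 2 3 4 5 6 7 8
G : 0 1 0 1 2 0 1 0 1
G_B(8) = 1.
Combined Grundy value = 4 ⊕ 1 = 5.

5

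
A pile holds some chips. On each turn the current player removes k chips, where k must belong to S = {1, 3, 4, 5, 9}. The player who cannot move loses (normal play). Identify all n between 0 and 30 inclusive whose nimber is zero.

n :  0  1  2  3  4  5  6  7  8  9 10 11 12 13 14 15 16 17 18 19 20 21 22 23 24 25 26 27 28 29 30
G :  0  1  0  1  2  3  2  3  0  1  0  1  2  3  2  3  0  1  0  1  2  3  2  3  0  1  0  1  2  3  2
P-positions are exactly the n with G(n) = 0.

0, 2, 8, 10, 16, 18, 24, 26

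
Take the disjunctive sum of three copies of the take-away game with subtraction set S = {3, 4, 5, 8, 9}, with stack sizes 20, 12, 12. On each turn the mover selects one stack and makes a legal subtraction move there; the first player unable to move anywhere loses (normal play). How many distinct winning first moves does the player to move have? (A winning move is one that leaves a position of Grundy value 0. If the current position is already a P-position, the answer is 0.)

All stacks use S = {3, 4, 5, 8, 9}:
n :  0  1  2  3  4  5  6  7  8  9 10 11 12 13 14 15 16 17 18 19 20
G :  0  0  0  1  1  1  2  2  2  3  3  3  0  0  0  1  1  1  2  2  2
Stack A: G(20) = 2.
Stack B: G(12) = 0.
Stack C: G(12) = 0.
Combined Grundy value = 2 ⊕ 0 ⊕ 0 = 2.
A winning move leaves total XOR = 0, i.e. changes one component's Grundy value g to g ⊕ X where X is the current total.
Stack A: need g' = 2⊕2 = 0. Options: 20−3→G=1, 20−4→G=1, 20−5→G=1, 20−8→G=0, 20−9→G=3. Hits: 1.
Stack B: need g' = 0⊕2 = 2. Options: 12−3→G=3, 12−4→G=2, 12−5→G=2, 12−8→G=1, 12−9→G=1. Hits: 2.
Stack C: need g' = 0⊕2 = 2. Options: 12−3→G=3, 12−4→G=2, 12−5→G=2, 12−8→G=1, 12−9→G=1. Hits: 2.

5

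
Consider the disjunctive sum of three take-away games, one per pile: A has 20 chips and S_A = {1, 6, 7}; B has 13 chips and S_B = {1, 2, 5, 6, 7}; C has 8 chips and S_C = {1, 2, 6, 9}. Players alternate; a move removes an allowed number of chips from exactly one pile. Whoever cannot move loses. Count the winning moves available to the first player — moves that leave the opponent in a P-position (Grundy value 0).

3

Pile A, S = {1, 6, 7}:
G(0) = 0
G(1) = mex{0} = 1
G(2) = mex{1} = 0
G(3) = mex{0} = 1
G(4) = mex{1} = 0
G(5) = mex{0} = 1
G(6) = mex{1,0} = 2
G(7) = mex{2,1,0} = 3
G(8) = mex{3,0,1} = 2
G(9) = mex{2,1,0} = 3
G(10) = mex{3,0,1} = 2
G(11) = mex{2,1,0} = 3
G(12) = mex{3,2,1} = 0
G(13) = mex{0,3,2} = 1
G(14) = mex{1,2,3} = 0
G(15) = mex{0,3,2} = 1
G(16) = mex{1,2,3} = 0
G(17) = mex{0,3,2} = 1
G(18) = mex{1,0,3} = 2
G(19) = mex{2,1,0} = 3
G(20) = mex{3,0,1} = 2
G_A(20) = 2.
Pile B, S = {1, 2, 5, 6, 7}:
n :  0  1  2  3  4  5  6  7  8  9 10 11 12 13
G :  0  1  2  0  1  2  3  4  5  3  4  0  1  2
G_B(13) = 2.
Pile C, S = {1, 2, 6, 9}:
n : 0 1 2 3 4 5 6 7 8
G : 0 1 2 0 1 2 3 0 1
G_C(8) = 1.
Combined Grundy value = 2 ⊕ 2 ⊕ 1 = 1.
A winning move leaves total XOR = 0, i.e. changes one component's Grundy value g to g ⊕ X where X is the current total.
Pile A: need g' = 2⊕1 = 3. Options: 20−1→G=3, 20−6→G=0, 20−7→G=1. Hits: 1.
Pile B: need g' = 2⊕1 = 3. Options: 13−1→G=1, 13−2→G=0, 13−5→G=5, 13−6→G=4, 13−7→G=3. Hits: 1.
Pile C: need g' = 1⊕1 = 0. Options: 8−1→G=0, 8−2→G=3, 8−6→G=2. Hits: 1.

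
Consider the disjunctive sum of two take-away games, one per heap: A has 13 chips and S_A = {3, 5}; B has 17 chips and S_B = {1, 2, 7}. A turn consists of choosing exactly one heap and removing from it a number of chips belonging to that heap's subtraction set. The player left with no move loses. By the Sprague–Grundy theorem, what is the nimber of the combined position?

Heap A, S = {3, 5}:
G(0) = 0
G(1) = mex{} = 0
G(2) = mex{} = 0
G(3) = mex{0} = 1
G(4) = mex{0} = 1
G(5) = mex{0,0} = 1
G(6) = mex{1,0} = 2
G(7) = mex{1,0} = 2
G(8) = mex{1,1} = 0
G(9) = mex{2,1} = 0
G(10) = mex{2,1} = 0
G(11) = mex{0,2} = 1
G(12) = mex{0,2} = 1
G(13) = mex{0,0} = 1
G_A(13) = 1.
Heap B, S = {1, 2, 7}:
n :  0  1  2  3  4  5  6  7  8  9 10 11 12 13 14 15 16 17
G :  0  1  2  0  1  2  0  1  2  0  1  2  0  1  2  0  1  2
G_B(17) = 2.
Combined Grundy value = 1 ⊕ 2 = 3.

3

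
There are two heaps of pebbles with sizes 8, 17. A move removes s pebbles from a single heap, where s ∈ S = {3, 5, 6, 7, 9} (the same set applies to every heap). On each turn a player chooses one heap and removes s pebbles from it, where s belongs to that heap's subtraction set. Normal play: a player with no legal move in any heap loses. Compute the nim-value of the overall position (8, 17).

All heaps use S = {3, 5, 6, 7, 9}:
n :  0  1  2  3  4  5  6  7  8  9 10 11 12 13 14 15 16 17
G :  0  0  0  1  1  1  2  2  2  3  3  3  0  0  0  1  1  1
Heap A: G(8) = 2.
Heap B: G(17) = 1.
Combined Grundy value = 2 ⊕ 1 = 3.

3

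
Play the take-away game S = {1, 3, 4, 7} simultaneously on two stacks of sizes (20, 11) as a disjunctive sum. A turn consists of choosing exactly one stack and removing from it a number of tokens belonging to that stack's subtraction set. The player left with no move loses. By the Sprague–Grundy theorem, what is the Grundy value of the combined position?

3

All stacks use S = {1, 3, 4, 7}:
n :  0  1  2  3  4  5  6  7  8  9 10 11 12 13 14 15 16 17 18 19 20
G :  0  1  0  1  2  3  2  3  0  1  0  1  2  3  2  3  0  1  0  1  2
Stack A: G(20) = 2.
Stack B: G(11) = 1.
Combined Grundy value = 2 ⊕ 1 = 3.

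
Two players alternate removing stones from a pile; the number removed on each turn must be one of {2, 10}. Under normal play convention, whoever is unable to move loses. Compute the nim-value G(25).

0

G(0) = 0
G(1) = mex{} = 0
G(2) = mex{0} = 1
G(3) = mex{0} = 1
G(4) = mex{1} = 0
G(5) = mex{1} = 0
G(6) = mex{0} = 1
G(7) = mex{0} = 1
G(8) = mex{1} = 0
G(9) = mex{1} = 0
G(10) = mex{0,0} = 1
G(11) = mex{0,0} = 1
G(12) = mex{1,1} = 0
G(13) = mex{1,1} = 0
G(14) = mex{0,0} = 1
G(15) = mex{0,0} = 1
G(16) = mex{1,1} = 0
G(17) = mex{1,1} = 0
G(18) = mex{0,0} = 1
G(19) = mex{0,0} = 1
G(20) = mex{1,1} = 0
G(21) = mex{1,1} = 0
G(22) = mex{0,0} = 1
G(23) = mex{0,0} = 1
G(24) = mex{1,1} = 0
G(25) = mex{1,1} = 0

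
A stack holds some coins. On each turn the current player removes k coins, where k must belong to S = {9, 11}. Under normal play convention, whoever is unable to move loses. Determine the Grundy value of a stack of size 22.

G(0) = 0
G(1) = mex{} = 0
G(2) = mex{} = 0
G(3) = mex{} = 0
G(4) = mex{} = 0
G(5) = mex{} = 0
G(6) = mex{} = 0
G(7) = mex{} = 0
G(8) = mex{} = 0
G(9) = mex{0} = 1
G(10) = mex{0} = 1
G(11) = mex{0,0} = 1
G(12) = mex{0,0} = 1
G(13) = mex{0,0} = 1
G(14) = mex{0,0} = 1
G(15) = mex{0,0} = 1
G(16) = mex{0,0} = 1
G(17) = mex{0,0} = 1
G(18) = mex{1,0} = 2
G(19) = mex{1,0} = 2
G(20) = mex{1,1} = 0
G(21) = mex{1,1} = 0
G(22) = mex{1,1} = 0

0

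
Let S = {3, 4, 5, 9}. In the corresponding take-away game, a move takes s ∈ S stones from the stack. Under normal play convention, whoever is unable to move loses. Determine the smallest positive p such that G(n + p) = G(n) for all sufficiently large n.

n :  0  1  2  3  4  5  6  7  8  9 10 11 12 13 14 15 16 17 18 19 20 21 22 23 24 25 26 27 28 29
G :  0  0  0  1  1  1  2  2  0  3  3  1  4  2  0  0  0  1  1  1  2  2  0  3  3  1  4  2  0  0
G(n+14) = G(n) holds for n = 0,…,8 (a full window of length max(S) = 9), so the sequence is purely periodic with period 14.

14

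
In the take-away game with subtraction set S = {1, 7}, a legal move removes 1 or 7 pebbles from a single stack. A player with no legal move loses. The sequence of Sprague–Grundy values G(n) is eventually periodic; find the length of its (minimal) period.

G(0) = 0
G(1) = mex{0} = 1
G(2) = mex{1} = 0
G(3) = mex{0} = 1
G(4) = mex{1} = 0
G(5) = mex{0} = 1
G(6) = mex{1} = 0
G(7) = mex{0,0} = 1
G(8) = mex{1,1} = 0
G(9) = mex{0,0} = 1
G(10) = mex{1,1} = 0
G(11) = mex{0,0} = 1
G(12) = mex{1,1} = 0
G(13) = mex{0,0} = 1
G(14) = mex{1,1} = 0
G(n+2) = G(n) holds for n = 0,…,6 (a full window of length max(S) = 7), so the sequence is purely periodic with period 2.

2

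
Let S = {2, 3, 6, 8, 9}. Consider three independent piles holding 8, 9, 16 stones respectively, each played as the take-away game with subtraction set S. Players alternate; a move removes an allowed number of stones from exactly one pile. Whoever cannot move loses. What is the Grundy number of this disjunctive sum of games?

0

All piles use S = {2, 3, 6, 8, 9}:
n :  0  1  2  3  4  5  6  7  8  9 10 11 12 13 14 15 16
G :  0  0  1  1  2  0  3  1  2  2  3  3  0  4  1  5  0
Pile A: G(8) = 2.
Pile B: G(9) = 2.
Pile C: G(16) = 0.
Combined Grundy value = 2 ⊕ 2 ⊕ 0 = 0.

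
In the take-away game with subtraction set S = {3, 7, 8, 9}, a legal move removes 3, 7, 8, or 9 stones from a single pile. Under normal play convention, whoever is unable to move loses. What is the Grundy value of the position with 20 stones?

1

G(0) = 0
G(1) = mex{} = 0
G(2) = mex{} = 0
G(3) = mex{0} = 1
G(4) = mex{0} = 1
G(5) = mex{0} = 1
G(6) = mex{1} = 0
G(7) = mex{1,0} = 2
G(8) = mex{1,0,0} = 2
G(9) = mex{0,0,0,0} = 1
G(10) = mex{2,1,0,0} = 3
G(11) = mex{2,1,1,0} = 3
G(12) = mex{1,1,1,1} = 0
G(13) = mex{3,0,1,1} = 2
G(14) = mex{3,2,0,1} = 4
G(15) = mex{0,2,2,0} = 1
G(16) = mex{2,1,2,2} = 0
G(17) = mex{4,3,1,2} = 0
G(18) = mex{1,3,3,1} = 0
G(19) = mex{0,0,3,3} = 1
G(20) = mex{0,2,0,3} = 1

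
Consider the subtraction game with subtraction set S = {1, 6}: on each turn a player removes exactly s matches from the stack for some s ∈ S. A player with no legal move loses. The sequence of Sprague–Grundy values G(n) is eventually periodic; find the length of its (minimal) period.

7

G(0) = 0
G(1) = mex{0} = 1
G(2) = mex{1} = 0
G(3) = mex{0} = 1
G(4) = mex{1} = 0
G(5) = mex{0} = 1
G(6) = mex{1,0} = 2
G(7) = mex{2,1} = 0
G(8) = mex{0,0} = 1
G(9) = mex{1,1} = 0
G(10) = mex{0,0} = 1
G(11) = mex{1,1} = 0
G(12) = mex{0,2} = 1
G(13) = mex{1,0} = 2
G(14) = mex{2,1} = 0
G(15) = mex{0,0} = 1
G(n+7) = G(n) holds for n = 0,…,5 (a full window of length max(S) = 6), so the sequence is purely periodic with period 7.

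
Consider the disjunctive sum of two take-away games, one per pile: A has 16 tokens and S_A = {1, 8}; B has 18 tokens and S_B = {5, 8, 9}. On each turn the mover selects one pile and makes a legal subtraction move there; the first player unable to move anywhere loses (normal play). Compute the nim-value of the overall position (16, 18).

Pile A, S = {1, 8}:
G(0) = 0
G(1) = mex{0} = 1
G(2) = mex{1} = 0
G(3) = mex{0} = 1
G(4) = mex{1} = 0
G(5) = mex{0} = 1
G(6) = mex{1} = 0
G(7) = mex{0} = 1
G(8) = mex{1,0} = 2
G(9) = mex{2,1} = 0
G(10) = mex{0,0} = 1
G(11) = mex{1,1} = 0
G(12) = mex{0,0} = 1
G(13) = mex{1,1} = 0
G(14) = mex{0,0} = 1
G(15) = mex{1,1} = 0
G(16) = mex{0,2} = 1
G_A(16) = 1.
Pile B, S = {5, 8, 9}:
G(0) = 0
G(1) = mex{} = 0
G(2) = mex{} = 0
G(3) = mex{} = 0
G(4) = mex{} = 0
G(5) = mex{0} = 1
G(6) = mex{0} = 1
G(7) = mex{0} = 1
G(8) = mex{0,0} = 1
G(9) = mex{0,0,0} = 1
G(10) = mex{1,0,0} = 2
G(11) = mex{1,0,0} = 2
G(12) = mex{1,0,0} = 2
G(13) = mex{1,1,0} = 2
G(14) = mex{1,1,1} = 0
G(15) = mex{2,1,1} = 0
G(16) = mex{2,1,1} = 0
G(17) = mex{2,1,1} = 0
G(18) = mex{2,2,1} = 0
G_B(18) = 0.
Combined Grundy value = 1 ⊕ 0 = 1.

1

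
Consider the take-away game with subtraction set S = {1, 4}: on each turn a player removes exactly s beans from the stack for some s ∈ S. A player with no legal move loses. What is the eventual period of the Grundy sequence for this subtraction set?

G(0) = 0
G(1) = mex{0} = 1
G(2) = mex{1} = 0
G(3) = mex{0} = 1
G(4) = mex{1,0} = 2
G(5) = mex{2,1} = 0
G(6) = mex{0,0} = 1
G(7) = mex{1,1} = 0
G(8) = mex{0,2} = 1
G(9) = mex{1,0} = 2
G(10) = mex{2,1} = 0
G(11) = mex{0,0} = 1
G(12) = mex{1,1} = 0
G(13) = mex{0,2} = 1
G(14) = mex{1,0} = 2
G(n+5) = G(n) holds for n = 0,…,3 (a full window of length max(S) = 4), so the sequence is purely periodic with period 5.

5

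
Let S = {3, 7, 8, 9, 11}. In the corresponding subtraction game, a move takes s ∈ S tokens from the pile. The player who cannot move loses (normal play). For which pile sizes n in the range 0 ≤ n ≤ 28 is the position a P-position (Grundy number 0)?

n :  0  1  2  3  4  5  6  7  8  9 10 11 12 13 14 15 16 17 18 19 20 21 22 23 24 25 26 27 28
G :  0  0  0  1  1  1  0  2  2  1  3  3  2  2  4  3  0  5  0  1  0  1  0  1  4  1  2  2  2
P-positions are exactly the n with G(n) = 0.

0, 1, 2, 6, 16, 18, 20, 22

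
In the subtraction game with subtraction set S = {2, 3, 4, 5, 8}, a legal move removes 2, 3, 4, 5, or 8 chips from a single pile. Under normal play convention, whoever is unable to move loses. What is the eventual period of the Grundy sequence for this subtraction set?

13

n :  0  1  2  3  4  5  6  7  8  9 10 11 12 13 14 15 16 17 18 19 20 21 22 23 24 25 26 27
G :  0  0  1  1  2  2  3  0  4  1  5  2  3  0  0  1  1  2  2  3  0  4  1  5  2  3  0  0
G(n+13) = G(n) holds for n = 0,…,7 (a full window of length max(S) = 8), so the sequence is purely periodic with period 13.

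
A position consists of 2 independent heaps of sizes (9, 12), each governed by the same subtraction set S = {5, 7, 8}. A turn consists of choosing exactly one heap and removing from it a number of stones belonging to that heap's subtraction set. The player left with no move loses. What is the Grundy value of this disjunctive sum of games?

All heaps use S = {5, 7, 8}:
G(0) = 0
G(1) = mex{} = 0
G(2) = mex{} = 0
G(3) = mex{} = 0
G(4) = mex{} = 0
G(5) = mex{0} = 1
G(6) = mex{0} = 1
G(7) = mex{0,0} = 1
G(8) = mex{0,0,0} = 1
G(9) = mex{0,0,0} = 1
G(10) = mex{1,0,0} = 2
G(11) = mex{1,0,0} = 2
G(12) = mex{1,1,0} = 2
Heap A: G(9) = 1.
Heap B: G(12) = 2.
Combined Grundy value = 1 ⊕ 2 = 3.

3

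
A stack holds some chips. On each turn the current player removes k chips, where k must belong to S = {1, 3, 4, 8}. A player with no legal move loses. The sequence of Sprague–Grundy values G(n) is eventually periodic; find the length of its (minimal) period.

7

n :  0  1  2  3  4  5  6  7  8  9 10 11 12 13 14 15 16
G :  0  1  0  1  2  3  2  0  1  0  1  2  3  2  0  1  0
G(n+7) = G(n) holds for n = 0,…,7 (a full window of length max(S) = 8), so the sequence is purely periodic with period 7.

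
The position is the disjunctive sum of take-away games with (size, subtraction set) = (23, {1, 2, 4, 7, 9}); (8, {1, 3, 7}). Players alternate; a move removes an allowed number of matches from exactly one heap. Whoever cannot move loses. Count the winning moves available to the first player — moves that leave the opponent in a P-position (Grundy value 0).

5

Heap A, S = {1, 2, 4, 7, 9}:
G(0) = 0
G(1) = mex{0} = 1
G(2) = mex{1,0} = 2
G(3) = mex{2,1} = 0
G(4) = mex{0,2,0} = 1
G(5) = mex{1,0,1} = 2
G(6) = mex{2,1,2} = 0
G(7) = mex{0,2,0,0} = 1
G(8) = mex{1,0,1,1} = 2
G(9) = mex{2,1,2,2,0} = 3
G(10) = mex{3,2,0,0,1} = 4
G(11) = mex{4,3,1,1,2} = 0
G(12) = mex{0,4,2,2,0} = 1
G(13) = mex{1,0,3,0,1} = 2
G(14) = mex{2,1,4,1,2} = 0
G(15) = mex{0,2,0,2,0} = 1
G(16) = mex{1,0,1,3,1} = 2
G(17) = mex{2,1,2,4,2} = 0
G(18) = mex{0,2,0,0,3} = 1
G(19) = mex{1,0,1,1,4} = 2
G(20) = mex{2,1,2,2,0} = 3
G(21) = mex{3,2,0,0,1} = 4
G(22) = mex{4,3,1,1,2} = 0
G(23) = mex{0,4,2,2,0} = 1
G_A(23) = 1.
Heap B, S = {1, 3, 7}:
G(0) = 0
G(1) = mex{0} = 1
G(2) = mex{1} = 0
G(3) = mex{0,0} = 1
G(4) = mex{1,1} = 0
G(5) = mex{0,0} = 1
G(6) = mex{1,1} = 0
G(7) = mex{0,0,0} = 1
G(8) = mex{1,1,1} = 0
G_B(8) = 0.
Combined Grundy value = 1 ⊕ 0 = 1.
A winning move leaves total XOR = 0, i.e. changes one component's Grundy value g to g ⊕ X where X is the current total.
Heap A: need g' = 1⊕1 = 0. Options: 23−1→G=0, 23−2→G=4, 23−4→G=2, 23−7→G=2, 23−9→G=0. Hits: 2.
Heap B: need g' = 0⊕1 = 1. Options: 8−1→G=1, 8−3→G=1, 8−7→G=1. Hits: 3.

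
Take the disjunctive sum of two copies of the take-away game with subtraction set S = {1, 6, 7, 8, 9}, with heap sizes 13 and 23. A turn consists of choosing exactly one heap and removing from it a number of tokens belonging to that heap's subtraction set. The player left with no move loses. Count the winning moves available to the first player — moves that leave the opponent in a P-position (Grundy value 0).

1

All heaps use S = {1, 6, 7, 8, 9}:
G(0) = 0
G(1) = mex{0} = 1
G(2) = mex{1} = 0
G(3) = mex{0} = 1
G(4) = mex{1} = 0
G(5) = mex{0} = 1
G(6) = mex{1,0} = 2
G(7) = mex{2,1,0} = 3
G(8) = mex{3,0,1,0} = 2
G(9) = mex{2,1,0,1,0} = 3
G(10) = mex{3,0,1,0,1} = 2
G(11) = mex{2,1,0,1,0} = 3
G(12) = mex{3,2,1,0,1} = 4
G(13) = mex{4,3,2,1,0} = 5
G(14) = mex{5,2,3,2,1} = 0
G(15) = mex{0,3,2,3,2} = 1
G(16) = mex{1,2,3,2,3} = 0
G(17) = mex{0,3,2,3,2} = 1
G(18) = mex{1,4,3,2,3} = 0
G(19) = mex{0,5,4,3,2} = 1
G(20) = mex{1,0,5,4,3} = 2
G(21) = mex{2,1,0,5,4} = 3
G(22) = mex{3,0,1,0,5} = 2
G(23) = mex{2,1,0,1,0} = 3
Heap A: G(13) = 5.
Heap B: G(23) = 3.
Combined Grundy value = 5 ⊕ 3 = 6.
A winning move leaves total XOR = 0, i.e. changes one component's Grundy value g to g ⊕ X where X is the current total.
Heap A: need g' = 5⊕6 = 3. Options: 13−1→G=4, 13−6→G=3, 13−7→G=2, 13−8→G=1, 13−9→G=0. Hits: 1.
Heap B: need g' = 3⊕6 = 5. Options: 23−1→G=2, 23−6→G=1, 23−7→G=0, 23−8→G=1, 23−9→G=0. Hits: 0.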